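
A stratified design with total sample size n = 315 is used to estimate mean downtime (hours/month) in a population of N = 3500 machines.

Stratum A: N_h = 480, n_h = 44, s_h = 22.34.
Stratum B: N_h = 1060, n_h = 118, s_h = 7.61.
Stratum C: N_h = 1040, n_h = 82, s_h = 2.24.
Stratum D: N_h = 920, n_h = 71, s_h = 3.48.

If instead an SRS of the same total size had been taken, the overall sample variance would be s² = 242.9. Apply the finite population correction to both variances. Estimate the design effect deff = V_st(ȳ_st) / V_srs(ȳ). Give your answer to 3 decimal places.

deff ≈ 0.356

V̂(ȳ_st) = Σ W_h² (1 − n_h/N_h) s_h²/n_h, with W_h = N_h/N and N = 3500:
  stratum A: (480/3500)²·(1 − 44/480)·22.34²/44 = 0.193778
  stratum B: (1060/3500)²·(1 − 118/1060)·7.61²/118 = 0.0400044
  stratum C: (1040/3500)²·(1 − 82/1040)·2.24²/82 = 0.00497674
  stratum D: (920/3500)²·(1 − 71/920)·3.48²/71 = 0.0108758
V_st = 0.249635
V_srs = (1 − 315/3500)·242.9/315 = 0.701711
deff = V_st / V_srs = 0.249635/0.701711 = 0.3558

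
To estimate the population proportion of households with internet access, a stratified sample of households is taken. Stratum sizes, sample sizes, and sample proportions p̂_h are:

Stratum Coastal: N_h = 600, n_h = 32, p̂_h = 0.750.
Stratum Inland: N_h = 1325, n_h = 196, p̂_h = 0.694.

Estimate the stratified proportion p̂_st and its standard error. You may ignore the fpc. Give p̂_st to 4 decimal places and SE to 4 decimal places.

N = 1925; stratum weights W_h = N_h/N.
p̂_st = Σ W_h p̂_h = (600·0.750 + 1325·0.694)/1925 = 0.71145
V̂(p̂_st) = Σ W_h² p̂_h(1−p̂_h)/(n_h−1):
  stratum Coastal: (600/1925)²·0.750·0.250/31 = 0.000587598
  stratum Inland: (1325/1925)²·0.694·0.306/195 = 0.000515961
V̂(p̂_st) = 0.00110356; SE = √V̂ = 0.0332199

p̂_st ≈ 0.7115, SE ≈ 0.0332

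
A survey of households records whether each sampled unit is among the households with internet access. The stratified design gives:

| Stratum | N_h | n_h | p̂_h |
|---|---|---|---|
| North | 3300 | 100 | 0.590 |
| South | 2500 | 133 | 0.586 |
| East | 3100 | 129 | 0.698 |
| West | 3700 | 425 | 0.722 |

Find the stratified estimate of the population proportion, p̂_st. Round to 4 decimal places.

N = 12600; stratum weights W_h = N_h/N.
p̂_st = Σ W_h p̂_h = (3300·0.590 + 2500·0.586 + 3100·0.698 + 3700·0.722)/12600 = 0.65454

p̂_st ≈ 0.6545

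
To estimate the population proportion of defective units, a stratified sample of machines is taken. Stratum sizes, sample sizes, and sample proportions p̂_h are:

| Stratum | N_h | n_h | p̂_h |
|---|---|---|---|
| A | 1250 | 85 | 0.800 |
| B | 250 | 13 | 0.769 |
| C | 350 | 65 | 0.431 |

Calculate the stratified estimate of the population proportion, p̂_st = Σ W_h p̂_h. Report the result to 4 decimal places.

p̂_st ≈ 0.7260

N = 1850; stratum weights W_h = N_h/N.
p̂_st = Σ W_h p̂_h = (1250·0.800 + 250·0.769 + 350·0.431)/1850 = 0.72600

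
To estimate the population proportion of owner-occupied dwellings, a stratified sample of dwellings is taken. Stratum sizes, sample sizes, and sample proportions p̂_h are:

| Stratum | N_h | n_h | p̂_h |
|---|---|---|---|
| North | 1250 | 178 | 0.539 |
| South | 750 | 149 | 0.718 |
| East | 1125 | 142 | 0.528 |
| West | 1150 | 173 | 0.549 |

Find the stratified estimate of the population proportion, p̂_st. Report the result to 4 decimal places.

N = 4275; stratum weights W_h = N_h/N.
p̂_st = Σ W_h p̂_h = (1250·0.539 + 750·0.718 + 1125·0.528 + 1150·0.549)/4275 = 0.57020

p̂_st ≈ 0.5702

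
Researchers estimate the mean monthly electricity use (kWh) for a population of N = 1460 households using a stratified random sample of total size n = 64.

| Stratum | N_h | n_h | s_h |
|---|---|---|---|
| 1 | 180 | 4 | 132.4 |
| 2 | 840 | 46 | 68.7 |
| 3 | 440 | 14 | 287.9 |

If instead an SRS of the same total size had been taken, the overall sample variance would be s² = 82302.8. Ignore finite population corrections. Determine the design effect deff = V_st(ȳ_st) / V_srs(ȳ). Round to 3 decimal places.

V̂(ȳ_st) = Σ W_h² s_h²/n_h, with W_h = N_h/N and N = 1460:
  stratum 1: (180/1460)²·132.4²/4 = 66.6124
  stratum 2: (840/1460)²·68.7²/46 = 33.9632
  stratum 3: (440/1460)²·287.9²/14 = 537.718
V_st = 638.294
V_srs = s²/n = 82302.8/64 = 1285.98
deff = V_st / V_srs = 638.294/1285.98 = 0.4963

deff ≈ 0.496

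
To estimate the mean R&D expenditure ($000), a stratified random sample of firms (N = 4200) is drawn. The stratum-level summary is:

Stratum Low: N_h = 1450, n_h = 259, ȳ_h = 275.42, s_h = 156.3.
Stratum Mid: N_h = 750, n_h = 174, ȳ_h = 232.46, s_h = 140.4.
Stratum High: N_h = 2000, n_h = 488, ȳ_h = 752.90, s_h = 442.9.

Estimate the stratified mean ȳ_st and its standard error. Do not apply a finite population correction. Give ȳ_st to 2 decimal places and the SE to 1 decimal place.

ȳ_st = Σ W_h ȳ_h = (1450·275.42 + 750·232.46 + 2000·752.90)/4200 = 495.12000
V̂(ȳ_st) = Σ W_h² s_h²/n_h, with W_h = N_h/N and N = 4200:
  stratum Low: (1450/4200)²·156.3²/259 = 11.2423
  stratum Mid: (750/4200)²·140.4²/174 = 3.61251
  stratum High: (2000/4200)²·442.9²/488 = 91.1492
V̂(ȳ_st) = 106.004
SE(ȳ_st) = √106.004 = 10.2958

ȳ_st ≈ 495.12, SE ≈ 10.3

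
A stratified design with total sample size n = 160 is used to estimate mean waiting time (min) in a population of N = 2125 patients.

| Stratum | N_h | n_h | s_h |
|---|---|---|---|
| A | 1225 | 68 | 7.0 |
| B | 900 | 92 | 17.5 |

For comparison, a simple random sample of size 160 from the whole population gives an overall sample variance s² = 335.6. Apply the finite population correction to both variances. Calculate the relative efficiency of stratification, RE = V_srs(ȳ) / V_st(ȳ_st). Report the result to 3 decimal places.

RE ≈ 2.545

V̂(ȳ_st) = Σ W_h² (1 − n_h/N_h) s_h²/n_h, with W_h = N_h/N and N = 2125:
  stratum A: (1225/2125)²·(1 − 68/1225)·7.0²/68 = 0.226172
  stratum B: (900/2125)²·(1 − 92/900)·17.5²/92 = 0.536073
V_st = 0.762245
V_srs = (1 − 160/2125)·335.6/160 = 1.93957
Relative efficiency = V_srs / V_st = 1.93957/0.762245 = 2.5445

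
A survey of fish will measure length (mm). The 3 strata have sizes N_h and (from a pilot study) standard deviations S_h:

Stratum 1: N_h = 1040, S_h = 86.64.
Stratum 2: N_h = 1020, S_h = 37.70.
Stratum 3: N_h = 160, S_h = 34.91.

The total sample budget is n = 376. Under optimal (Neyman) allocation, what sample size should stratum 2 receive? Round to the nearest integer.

Neyman allocation: n_h = n · N_h S_h / Σ N_i S_i, with n = 376.
  stratum 1: N_h·S_h = 1040·86.64 = 90105.60
  stratum 2: N_h·S_h = 1020·37.70 = 38454.00
  stratum 3: N_h·S_h = 160·34.91 = 5585.60
Σ N_h S_h = 134145.20
n for stratum 2 = 376·38454.00/134145.20 = 107.784 → 108

108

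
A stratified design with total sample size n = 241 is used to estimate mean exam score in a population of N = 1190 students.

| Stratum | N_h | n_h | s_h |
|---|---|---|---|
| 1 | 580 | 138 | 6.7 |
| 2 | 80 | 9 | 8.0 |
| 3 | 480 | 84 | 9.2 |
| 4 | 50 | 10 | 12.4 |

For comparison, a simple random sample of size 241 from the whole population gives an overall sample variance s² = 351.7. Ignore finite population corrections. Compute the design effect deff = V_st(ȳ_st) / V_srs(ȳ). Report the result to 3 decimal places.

V̂(ȳ_st) = Σ W_h² s_h²/n_h, with W_h = N_h/N and N = 1190:
  stratum 1: (580/1190)²·6.7²/138 = 0.0772739
  stratum 2: (80/1190)²·8.0²/9 = 0.0321383
  stratum 3: (480/1190)²·9.2²/84 = 0.16394
  stratum 4: (50/1190)²·12.4²/10 = 0.027145
V_st = 0.300497
V_srs = s²/n = 351.7/241 = 1.45934
deff = V_st / V_srs = 0.300497/1.45934 = 0.2059

deff ≈ 0.206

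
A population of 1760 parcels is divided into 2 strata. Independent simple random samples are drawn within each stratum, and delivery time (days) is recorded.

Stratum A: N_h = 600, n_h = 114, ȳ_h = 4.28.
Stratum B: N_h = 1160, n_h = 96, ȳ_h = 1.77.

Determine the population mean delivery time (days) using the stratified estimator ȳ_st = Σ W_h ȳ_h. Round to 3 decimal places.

ȳ_st ≈ 2.626

N = Σ N_h = 1760. Stratum weights W_h = N_h/N.
ȳ_st = (600·4.28 + 1160·1.77) / 1760 = 2.62568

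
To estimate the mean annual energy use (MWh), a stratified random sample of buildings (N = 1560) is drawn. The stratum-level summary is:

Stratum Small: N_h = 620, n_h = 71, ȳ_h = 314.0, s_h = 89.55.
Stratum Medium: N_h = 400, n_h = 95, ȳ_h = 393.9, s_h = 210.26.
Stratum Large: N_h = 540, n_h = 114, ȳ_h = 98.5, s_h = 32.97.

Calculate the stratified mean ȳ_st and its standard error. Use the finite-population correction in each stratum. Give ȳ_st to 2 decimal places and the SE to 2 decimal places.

ȳ_st ≈ 259.89, SE ≈ 6.33

ȳ_st = Σ W_h ȳ_h = (620·314.0 + 400·393.9 + 540·98.5)/1560 = 259.89103
V̂(ȳ_st) = Σ W_h² (1 − n_h/N_h) s_h²/n_h, with W_h = N_h/N and N = 1560:
  stratum Small: (620/1560)²·(1 − 71/620)·89.55²/71 = 15.7975
  stratum Medium: (400/1560)²·(1 − 95/400)·210.26²/95 = 23.3292
  stratum Large: (540/1560)²·(1 − 114/540)·32.97²/114 = 0.901337
V̂(ȳ_st) = 40.028
SE(ȳ_st) = √40.028 = 6.32677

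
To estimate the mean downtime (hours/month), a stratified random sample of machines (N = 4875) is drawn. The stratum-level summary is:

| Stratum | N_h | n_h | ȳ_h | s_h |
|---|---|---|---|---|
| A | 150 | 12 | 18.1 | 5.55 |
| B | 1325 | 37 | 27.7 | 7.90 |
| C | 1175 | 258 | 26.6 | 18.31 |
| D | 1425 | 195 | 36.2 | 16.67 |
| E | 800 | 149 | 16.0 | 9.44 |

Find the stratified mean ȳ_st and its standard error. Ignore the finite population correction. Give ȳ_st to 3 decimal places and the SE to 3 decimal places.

ȳ_st = Σ W_h ȳ_h = (150·18.1 + 1325·27.7 + 1175·26.6 + 1425·36.2 + 800·16.0)/4875 = 27.70410
V̂(ȳ_st) = Σ W_h² s_h²/n_h, with W_h = N_h/N and N = 4875:
  stratum A: (150/4875)²·5.55²/12 = 0.00243018
  stratum B: (1325/4875)²·7.90²/37 = 0.124605
  stratum C: (1175/4875)²·18.31²/258 = 0.075489
  stratum D: (1425/4875)²·16.67²/195 = 0.121763
  stratum E: (800/4875)²·9.44²/149 = 0.016106
V̂(ȳ_st) = 0.340394
SE(ȳ_st) = √0.340394 = 0.583433

ȳ_st ≈ 27.704, SE ≈ 0.583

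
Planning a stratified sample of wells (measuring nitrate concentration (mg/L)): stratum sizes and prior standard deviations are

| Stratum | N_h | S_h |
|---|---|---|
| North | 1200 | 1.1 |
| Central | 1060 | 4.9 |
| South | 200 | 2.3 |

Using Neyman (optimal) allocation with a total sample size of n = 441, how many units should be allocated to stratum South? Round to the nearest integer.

29

Neyman allocation: n_h = n · N_h S_h / Σ N_i S_i, with n = 441.
  stratum North: N_h·S_h = 1200·1.1 = 1320.00
  stratum Central: N_h·S_h = 1060·4.9 = 5194.00
  stratum South: N_h·S_h = 200·2.3 = 460.00
Σ N_h S_h = 6974.00
n for stratum South = 441·460.00/6974.00 = 29.088 → 29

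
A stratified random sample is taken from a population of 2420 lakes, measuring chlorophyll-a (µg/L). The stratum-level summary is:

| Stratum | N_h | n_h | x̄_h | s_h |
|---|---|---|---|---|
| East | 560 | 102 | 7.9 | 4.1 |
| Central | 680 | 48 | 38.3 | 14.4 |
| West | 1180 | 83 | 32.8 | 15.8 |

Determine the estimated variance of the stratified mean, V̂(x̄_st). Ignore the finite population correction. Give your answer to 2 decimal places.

V̂(x̄_st) ≈ 1.07

V̂(x̄_st) = Σ W_h² s_h²/n_h, with W_h = N_h/N and N = 2420:
  stratum East: (560/2420)²·4.1²/102 = 0.00882496
  stratum Central: (680/2420)²·14.4²/48 = 0.341091
  stratum West: (1180/2420)²·15.8²/83 = 0.715104
V̂(x̄_st) = 1.06502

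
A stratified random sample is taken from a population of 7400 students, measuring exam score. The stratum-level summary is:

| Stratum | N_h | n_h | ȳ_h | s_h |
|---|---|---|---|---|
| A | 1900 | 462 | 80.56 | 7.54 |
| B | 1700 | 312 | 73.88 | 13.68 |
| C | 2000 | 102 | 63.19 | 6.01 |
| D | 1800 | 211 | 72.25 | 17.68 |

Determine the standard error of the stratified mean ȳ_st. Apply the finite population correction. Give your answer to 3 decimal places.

SE(ȳ_st) ≈ 0.366

V̂(ȳ_st) = Σ W_h² (1 − n_h/N_h) s_h²/n_h, with W_h = N_h/N and N = 7400:
  stratum A: (1900/7400)²·(1 − 462/1900)·7.54²/462 = 0.00613974
  stratum B: (1700/7400)²·(1 − 312/1700)·13.68²/312 = 0.025846
  stratum C: (2000/7400)²·(1 − 102/2000)·6.01²/102 = 0.0245477
  stratum D: (1800/7400)²·(1 − 211/1800)·17.68²/211 = 0.0773776
V̂(ȳ_st) = 0.133911
SE(ȳ_st) = √0.133911 = 0.365939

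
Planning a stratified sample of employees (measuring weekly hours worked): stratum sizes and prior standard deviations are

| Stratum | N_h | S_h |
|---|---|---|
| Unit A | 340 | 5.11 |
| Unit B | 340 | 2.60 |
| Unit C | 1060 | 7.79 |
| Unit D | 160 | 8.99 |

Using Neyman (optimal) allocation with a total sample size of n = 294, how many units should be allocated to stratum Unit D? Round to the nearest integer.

Neyman allocation: n_h = n · N_h S_h / Σ N_i S_i, with n = 294.
  stratum Unit A: N_h·S_h = 340·5.11 = 1737.40
  stratum Unit B: N_h·S_h = 340·2.60 = 884.00
  stratum Unit C: N_h·S_h = 1060·7.79 = 8257.40
  stratum Unit D: N_h·S_h = 160·8.99 = 1438.40
Σ N_h S_h = 12317.20
n for stratum Unit D = 294·1438.40/12317.20 = 34.333 → 34

34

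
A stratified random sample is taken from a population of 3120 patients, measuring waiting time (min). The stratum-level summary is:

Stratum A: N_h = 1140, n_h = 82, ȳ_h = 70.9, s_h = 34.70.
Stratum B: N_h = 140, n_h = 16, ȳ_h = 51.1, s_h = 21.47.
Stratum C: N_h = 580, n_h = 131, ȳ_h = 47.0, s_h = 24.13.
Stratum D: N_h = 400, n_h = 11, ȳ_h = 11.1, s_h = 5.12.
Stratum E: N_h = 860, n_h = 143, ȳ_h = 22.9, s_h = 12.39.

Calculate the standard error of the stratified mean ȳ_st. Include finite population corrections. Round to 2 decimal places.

V̂(ȳ_st) = Σ W_h² (1 − n_h/N_h) s_h²/n_h, with W_h = N_h/N and N = 3120:
  stratum A: (1140/3120)²·(1 − 82/1140)·34.70²/82 = 1.81939
  stratum B: (140/3120)²·(1 − 16/140)·21.47²/16 = 0.0513789
  stratum C: (580/3120)²·(1 − 131/580)·24.13²/131 = 0.118907
  stratum D: (400/3120)²·(1 − 11/400)·5.12²/11 = 0.0380932
  stratum E: (860/3120)²·(1 − 143/860)·12.39²/143 = 0.068001
V̂(ȳ_st) = 2.09577
SE(ȳ_st) = √2.09577 = 1.44768

SE(ȳ_st) ≈ 1.45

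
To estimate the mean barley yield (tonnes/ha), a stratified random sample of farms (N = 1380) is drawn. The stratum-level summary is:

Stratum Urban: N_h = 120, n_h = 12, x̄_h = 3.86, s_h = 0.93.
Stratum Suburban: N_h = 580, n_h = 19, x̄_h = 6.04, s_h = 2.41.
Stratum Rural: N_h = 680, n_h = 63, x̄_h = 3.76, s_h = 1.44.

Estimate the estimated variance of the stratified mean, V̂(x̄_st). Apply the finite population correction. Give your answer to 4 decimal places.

V̂(x̄_st) ≈ 0.0600

V̂(x̄_st) = Σ W_h² (1 − n_h/N_h) s_h²/n_h, with W_h = N_h/N and N = 1380:
  stratum Urban: (120/1380)²·(1 − 12/120)·0.93²/12 = 0.000490491
  stratum Suburban: (580/1380)²·(1 − 19/580)·2.41²/19 = 0.0522292
  stratum Rural: (680/1380)²·(1 − 63/680)·1.44²/63 = 0.00725137
V̂(x̄_st) = 0.059971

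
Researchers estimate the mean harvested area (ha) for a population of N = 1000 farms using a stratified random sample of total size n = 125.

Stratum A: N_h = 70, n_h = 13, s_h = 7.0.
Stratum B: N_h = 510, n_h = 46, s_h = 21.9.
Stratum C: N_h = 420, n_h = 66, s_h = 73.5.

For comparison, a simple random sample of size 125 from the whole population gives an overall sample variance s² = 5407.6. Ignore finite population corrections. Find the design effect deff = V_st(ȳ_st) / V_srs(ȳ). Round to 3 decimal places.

deff ≈ 0.397

V̂(ȳ_st) = Σ W_h² s_h²/n_h, with W_h = N_h/N and N = 1000:
  stratum A: (70/1000)²·7.0²/13 = 0.0184692
  stratum B: (510/1000)²·21.9²/46 = 2.71188
  stratum C: (420/1000)²·73.5²/66 = 14.4387
V_st = 17.1691
V_srs = s²/n = 5407.6/125 = 43.2608
deff = V_st / V_srs = 17.1691/43.2608 = 0.3969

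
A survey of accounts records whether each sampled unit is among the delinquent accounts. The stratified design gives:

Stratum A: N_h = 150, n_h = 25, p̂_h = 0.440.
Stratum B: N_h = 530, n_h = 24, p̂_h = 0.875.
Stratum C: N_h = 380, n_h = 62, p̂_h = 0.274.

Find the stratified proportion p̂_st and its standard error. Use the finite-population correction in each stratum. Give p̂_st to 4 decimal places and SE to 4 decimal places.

N = 1060; stratum weights W_h = N_h/N.
p̂_st = Σ W_h p̂_h = (150·0.440 + 530·0.875 + 380·0.274)/1060 = 0.59799
V̂(p̂_st) = Σ W_h² (1 − n_h/N_h) p̂_h(1−p̂_h)/(n_h−1):
  stratum A: (150/1060)²·(1 − 25/150)·0.440·0.560/24 = 0.000171324
  stratum B: (530/1060)²·(1 − 24/530)·0.875·0.125/23 = 0.00113502
  stratum C: (380/1060)²·(1 − 62/380)·0.274·0.726/61 = 0.000350717
V̂(p̂_st) = 0.00165706; SE = √V̂ = 0.0407071

p̂_st ≈ 0.5980, SE ≈ 0.0407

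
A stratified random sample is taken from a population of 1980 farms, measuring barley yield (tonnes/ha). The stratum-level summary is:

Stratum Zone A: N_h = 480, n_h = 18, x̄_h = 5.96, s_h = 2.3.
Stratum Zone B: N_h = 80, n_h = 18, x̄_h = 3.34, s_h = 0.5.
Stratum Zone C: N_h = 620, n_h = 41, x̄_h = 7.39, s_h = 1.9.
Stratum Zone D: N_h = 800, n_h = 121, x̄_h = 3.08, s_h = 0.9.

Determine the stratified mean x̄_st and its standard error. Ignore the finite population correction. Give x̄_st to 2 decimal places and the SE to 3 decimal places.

x̄_st ≈ 5.14, SE ≈ 0.164

x̄_st = Σ W_h x̄_h = (480·5.96 + 80·3.34 + 620·7.39 + 800·3.08)/1980 = 5.13828
V̂(x̄_st) = Σ W_h² s_h²/n_h, with W_h = N_h/N and N = 1980:
  stratum Zone A: (480/1980)²·2.3²/18 = 0.0172717
  stratum Zone B: (80/1980)²·0.5²/18 = 2.26734e-05
  stratum Zone C: (620/1980)²·1.9²/41 = 0.00863329
  stratum Zone D: (800/1980)²·0.9²/121 = 0.00109282
V̂(x̄_st) = 0.0270205
SE(x̄_st) = √0.0270205 = 0.164379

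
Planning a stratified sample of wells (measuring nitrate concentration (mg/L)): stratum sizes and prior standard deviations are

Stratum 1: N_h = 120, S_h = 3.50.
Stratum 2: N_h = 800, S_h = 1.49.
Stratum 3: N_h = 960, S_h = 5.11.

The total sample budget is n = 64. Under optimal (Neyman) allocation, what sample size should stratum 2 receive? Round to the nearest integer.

12

Neyman allocation: n_h = n · N_h S_h / Σ N_i S_i, with n = 64.
  stratum 1: N_h·S_h = 120·3.50 = 420.00
  stratum 2: N_h·S_h = 800·1.49 = 1192.00
  stratum 3: N_h·S_h = 960·5.11 = 4905.60
Σ N_h S_h = 6517.60
n for stratum 2 = 64·1192.00/6517.60 = 11.705 → 12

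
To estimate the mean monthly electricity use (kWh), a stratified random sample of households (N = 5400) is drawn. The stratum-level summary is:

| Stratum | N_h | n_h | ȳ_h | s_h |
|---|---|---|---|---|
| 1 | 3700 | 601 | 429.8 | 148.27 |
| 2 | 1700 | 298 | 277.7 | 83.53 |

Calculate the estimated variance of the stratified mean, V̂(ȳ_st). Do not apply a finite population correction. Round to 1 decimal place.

V̂(ȳ_st) ≈ 19.5

V̂(ȳ_st) = Σ W_h² s_h²/n_h, with W_h = N_h/N and N = 5400:
  stratum 1: (3700/5400)²·148.27²/601 = 17.1731
  stratum 2: (1700/5400)²·83.53²/298 = 2.32049
V̂(ȳ_st) = 19.4936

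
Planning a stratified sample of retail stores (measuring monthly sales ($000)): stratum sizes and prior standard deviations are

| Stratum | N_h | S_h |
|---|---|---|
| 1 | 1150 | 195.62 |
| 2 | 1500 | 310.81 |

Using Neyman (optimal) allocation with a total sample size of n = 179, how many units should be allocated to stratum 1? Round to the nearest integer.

58

Neyman allocation: n_h = n · N_h S_h / Σ N_i S_i, with n = 179.
  stratum 1: N_h·S_h = 1150·195.62 = 224963.00
  stratum 2: N_h·S_h = 1500·310.81 = 466215.00
Σ N_h S_h = 691178.00
n for stratum 1 = 179·224963.00/691178.00 = 58.261 → 58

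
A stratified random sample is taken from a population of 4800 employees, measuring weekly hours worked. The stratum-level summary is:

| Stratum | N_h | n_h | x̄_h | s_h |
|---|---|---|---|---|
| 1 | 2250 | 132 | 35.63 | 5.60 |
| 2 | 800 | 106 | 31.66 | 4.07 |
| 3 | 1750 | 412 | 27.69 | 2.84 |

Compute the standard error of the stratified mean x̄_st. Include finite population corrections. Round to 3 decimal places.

SE(x̄_st) ≈ 0.234

V̂(x̄_st) = Σ W_h² (1 − n_h/N_h) s_h²/n_h, with W_h = N_h/N and N = 4800:
  stratum 1: (2250/4800)²·(1 − 132/2250)·5.60²/132 = 0.0491392
  stratum 2: (800/4800)²·(1 − 106/800)·4.07²/106 = 0.00376574
  stratum 3: (1750/4800)²·(1 − 412/1750)·2.84²/412 = 0.00198953
V̂(x̄_st) = 0.0548945
SE(x̄_st) = √0.0548945 = 0.234296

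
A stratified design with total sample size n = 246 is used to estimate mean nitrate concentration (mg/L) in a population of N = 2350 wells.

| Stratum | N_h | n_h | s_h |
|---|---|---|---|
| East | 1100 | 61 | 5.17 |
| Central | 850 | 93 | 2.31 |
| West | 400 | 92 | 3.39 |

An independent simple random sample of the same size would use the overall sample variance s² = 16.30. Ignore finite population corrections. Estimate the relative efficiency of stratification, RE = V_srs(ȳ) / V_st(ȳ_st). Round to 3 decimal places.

RE ≈ 0.618

V̂(ȳ_st) = Σ W_h² s_h²/n_h, with W_h = N_h/N and N = 2350:
  stratum East: (1100/2350)²·5.17²/61 = 0.0960066
  stratum Central: (850/2350)²·2.31²/93 = 0.0075066
  stratum West: (400/2350)²·3.39²/92 = 0.00361906
V_st = 0.107132
V_srs = s²/n = 16.30/246 = 0.0662602
Relative efficiency = V_srs / V_st = 0.0662602/0.107132 = 0.6185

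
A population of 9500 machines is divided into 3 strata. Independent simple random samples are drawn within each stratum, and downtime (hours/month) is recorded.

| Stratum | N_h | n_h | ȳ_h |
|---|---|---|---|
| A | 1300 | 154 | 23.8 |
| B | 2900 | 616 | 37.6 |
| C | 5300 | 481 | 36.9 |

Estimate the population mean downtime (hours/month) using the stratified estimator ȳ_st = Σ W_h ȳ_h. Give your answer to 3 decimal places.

N = Σ N_h = 9500. Stratum weights W_h = N_h/N.
ȳ_st = (1300·23.8 + 2900·37.6 + 5300·36.9) / 9500 = 35.32105

ȳ_st ≈ 35.321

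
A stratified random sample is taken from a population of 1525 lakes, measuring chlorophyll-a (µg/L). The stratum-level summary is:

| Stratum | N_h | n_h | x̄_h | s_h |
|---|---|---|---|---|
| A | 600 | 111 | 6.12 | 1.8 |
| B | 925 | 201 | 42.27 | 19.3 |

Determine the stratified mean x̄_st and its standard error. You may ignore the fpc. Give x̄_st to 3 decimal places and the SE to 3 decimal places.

x̄_st ≈ 28.047, SE ≈ 0.828

x̄_st = Σ W_h x̄_h = (600·6.12 + 925·42.27)/1525 = 28.04705
V̂(x̄_st) = Σ W_h² s_h²/n_h, with W_h = N_h/N and N = 1525:
  stratum A: (600/1525)²·1.8²/111 = 0.0045184
  stratum B: (925/1525)²·19.3²/201 = 0.681808
V̂(x̄_st) = 0.686327
SE(x̄_st) = √0.686327 = 0.828448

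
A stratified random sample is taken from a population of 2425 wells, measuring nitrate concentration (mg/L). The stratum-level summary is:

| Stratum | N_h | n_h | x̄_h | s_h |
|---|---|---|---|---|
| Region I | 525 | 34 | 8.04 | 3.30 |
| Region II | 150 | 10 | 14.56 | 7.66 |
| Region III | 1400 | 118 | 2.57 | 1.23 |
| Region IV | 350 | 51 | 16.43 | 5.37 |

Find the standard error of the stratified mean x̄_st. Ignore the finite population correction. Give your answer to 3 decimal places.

V̂(x̄_st) = Σ W_h² s_h²/n_h, with W_h = N_h/N and N = 2425:
  stratum Region I: (525/2425)²·3.30²/34 = 0.0150122
  stratum Region II: (150/2425)²·7.66²/10 = 0.02245
  stratum Region III: (1400/2425)²·1.23²/118 = 0.00427327
  stratum Region IV: (350/2425)²·5.37²/51 = 0.0117785
V̂(x̄_st) = 0.053514
SE(x̄_st) = √0.053514 = 0.231331

SE(x̄_st) ≈ 0.231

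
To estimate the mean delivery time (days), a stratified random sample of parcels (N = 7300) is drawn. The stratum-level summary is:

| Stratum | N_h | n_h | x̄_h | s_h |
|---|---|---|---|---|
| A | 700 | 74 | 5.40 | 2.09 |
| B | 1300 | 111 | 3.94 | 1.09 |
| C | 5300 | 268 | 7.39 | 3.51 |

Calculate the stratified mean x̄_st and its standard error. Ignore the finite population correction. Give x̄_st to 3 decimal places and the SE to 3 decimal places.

x̄_st ≈ 6.585, SE ≈ 0.158

x̄_st = Σ W_h x̄_h = (700·5.40 + 1300·3.94 + 5300·7.39)/7300 = 6.58479
V̂(x̄_st) = Σ W_h² s_h²/n_h, with W_h = N_h/N and N = 7300:
  stratum A: (700/7300)²·2.09²/74 = 0.000542764
  stratum B: (1300/7300)²·1.09²/111 = 0.000339446
  stratum C: (5300/7300)²·3.51²/268 = 0.0242318
V̂(x̄_st) = 0.025114
SE(x̄_st) = √0.025114 = 0.158474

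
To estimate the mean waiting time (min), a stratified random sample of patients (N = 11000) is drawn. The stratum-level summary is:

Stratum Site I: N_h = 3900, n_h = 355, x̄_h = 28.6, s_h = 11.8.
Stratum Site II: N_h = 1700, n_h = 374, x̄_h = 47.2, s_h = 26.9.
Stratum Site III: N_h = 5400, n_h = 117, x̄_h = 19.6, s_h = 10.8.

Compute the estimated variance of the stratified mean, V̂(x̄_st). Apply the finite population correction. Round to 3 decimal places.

V̂(x̄_st) ≈ 0.316

V̂(x̄_st) = Σ W_h² (1 − n_h/N_h) s_h²/n_h, with W_h = N_h/N and N = 11000:
  stratum Site I: (3900/11000)²·(1 − 355/3900)·11.8²/355 = 0.0448158
  stratum Site II: (1700/11000)²·(1 − 374/1700)·26.9²/374 = 0.0360446
  stratum Site III: (5400/11000)²·(1 − 117/5400)·10.8²/117 = 0.235045
V̂(x̄_st) = 0.315905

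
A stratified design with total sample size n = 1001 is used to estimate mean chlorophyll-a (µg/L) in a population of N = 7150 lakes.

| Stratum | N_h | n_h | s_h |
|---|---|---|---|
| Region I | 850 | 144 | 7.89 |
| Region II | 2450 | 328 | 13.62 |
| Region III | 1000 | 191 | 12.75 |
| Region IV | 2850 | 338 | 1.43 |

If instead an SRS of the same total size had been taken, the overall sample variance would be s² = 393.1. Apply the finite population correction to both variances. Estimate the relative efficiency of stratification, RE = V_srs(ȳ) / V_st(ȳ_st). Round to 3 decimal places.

V̂(ȳ_st) = Σ W_h² (1 − n_h/N_h) s_h²/n_h, with W_h = N_h/N and N = 7150:
  stratum Region I: (850/7150)²·(1 − 144/850)·7.89²/144 = 0.00507461
  stratum Region II: (2450/7150)²·(1 − 328/2450)·13.62²/328 = 0.0575148
  stratum Region III: (1000/7150)²·(1 − 191/1000)·12.75²/191 = 0.0134686
  stratum Region IV: (2850/7150)²·(1 − 338/2850)·1.43²/338 = 0.000847243
V_st = 0.0769053
V_srs = (1 − 1001/7150)·393.1/1001 = 0.337728
Relative efficiency = V_srs / V_st = 0.337728/0.0769053 = 4.3915

RE ≈ 4.391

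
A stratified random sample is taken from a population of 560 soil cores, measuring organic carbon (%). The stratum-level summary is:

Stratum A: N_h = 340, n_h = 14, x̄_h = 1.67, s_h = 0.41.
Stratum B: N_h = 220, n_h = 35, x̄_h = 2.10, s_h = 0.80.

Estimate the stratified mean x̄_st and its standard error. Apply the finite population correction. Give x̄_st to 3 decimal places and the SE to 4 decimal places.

x̄_st = Σ W_h x̄_h = (340·1.67 + 220·2.10)/560 = 1.83893
V̂(x̄_st) = Σ W_h² (1 − n_h/N_h) s_h²/n_h, with W_h = N_h/N and N = 560:
  stratum A: (340/560)²·(1 − 14/340)·0.41²/14 = 0.00424385
  stratum B: (220/560)²·(1 − 35/220)·0.80²/35 = 0.00237318
V̂(x̄_st) = 0.00661703
SE(x̄_st) = √0.00661703 = 0.0813451

x̄_st ≈ 1.839, SE ≈ 0.0813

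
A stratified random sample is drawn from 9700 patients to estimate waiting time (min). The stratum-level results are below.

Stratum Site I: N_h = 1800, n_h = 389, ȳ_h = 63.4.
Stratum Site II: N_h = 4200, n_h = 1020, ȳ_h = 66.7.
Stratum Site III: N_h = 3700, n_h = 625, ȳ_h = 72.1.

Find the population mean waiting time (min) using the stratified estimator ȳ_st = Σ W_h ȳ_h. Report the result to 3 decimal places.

ȳ_st ≈ 68.147

N = Σ N_h = 9700. Stratum weights W_h = N_h/N.
ȳ_st = (1800·63.4 + 4200·66.7 + 3700·72.1) / 9700 = 68.14742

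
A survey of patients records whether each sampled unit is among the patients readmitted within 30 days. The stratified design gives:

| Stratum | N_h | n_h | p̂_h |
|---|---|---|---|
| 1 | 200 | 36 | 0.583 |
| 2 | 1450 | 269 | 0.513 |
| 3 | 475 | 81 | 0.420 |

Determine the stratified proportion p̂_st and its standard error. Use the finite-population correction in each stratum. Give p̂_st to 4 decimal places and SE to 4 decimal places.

p̂_st ≈ 0.4988, SE ≈ 0.0230

N = 2125; stratum weights W_h = N_h/N.
p̂_st = Σ W_h p̂_h = (200·0.583 + 1450·0.513 + 475·0.420)/2125 = 0.49880
V̂(p̂_st) = Σ W_h² (1 − n_h/N_h) p̂_h(1−p̂_h)/(n_h−1):
  stratum 1: (200/2125)²·(1 − 36/200)·0.583·0.417/35 = 5.04536e-05
  stratum 2: (1450/2125)²·(1 − 269/1450)·0.513·0.487/268 = 0.000353518
  stratum 3: (475/2125)²·(1 − 81/475)·0.420·0.580/80 = 0.0001262
V̂(p̂_st) = 0.000530172; SE = √V̂ = 0.0230255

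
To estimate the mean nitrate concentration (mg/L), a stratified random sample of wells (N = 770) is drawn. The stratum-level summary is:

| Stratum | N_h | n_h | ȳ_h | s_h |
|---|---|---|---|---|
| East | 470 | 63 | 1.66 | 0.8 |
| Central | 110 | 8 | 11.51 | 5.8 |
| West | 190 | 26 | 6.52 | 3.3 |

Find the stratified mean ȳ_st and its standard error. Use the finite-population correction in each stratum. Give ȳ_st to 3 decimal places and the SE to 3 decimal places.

ȳ_st ≈ 4.266, SE ≈ 0.324

ȳ_st = Σ W_h ȳ_h = (470·1.66 + 110·11.51 + 190·6.52)/770 = 4.26636
V̂(ȳ_st) = Σ W_h² (1 − n_h/N_h) s_h²/n_h, with W_h = N_h/N and N = 770:
  stratum East: (470/770)²·(1 − 63/470)·0.8²/63 = 0.00327756
  stratum Central: (110/770)²·(1 − 8/110)·5.8²/8 = 0.0795751
  stratum West: (190/770)²·(1 − 26/190)·3.3²/26 = 0.0220126
V̂(ȳ_st) = 0.104865
SE(ȳ_st) = √0.104865 = 0.323829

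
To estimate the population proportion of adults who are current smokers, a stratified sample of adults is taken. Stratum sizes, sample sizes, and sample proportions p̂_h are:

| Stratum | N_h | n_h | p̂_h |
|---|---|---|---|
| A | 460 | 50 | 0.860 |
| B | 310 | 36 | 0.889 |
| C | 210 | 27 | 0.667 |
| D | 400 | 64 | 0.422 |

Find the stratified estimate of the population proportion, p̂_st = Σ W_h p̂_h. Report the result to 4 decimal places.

N = 1380; stratum weights W_h = N_h/N.
p̂_st = Σ W_h p̂_h = (460·0.860 + 310·0.889 + 210·0.667 + 400·0.422)/1380 = 0.71019

p̂_st ≈ 0.7102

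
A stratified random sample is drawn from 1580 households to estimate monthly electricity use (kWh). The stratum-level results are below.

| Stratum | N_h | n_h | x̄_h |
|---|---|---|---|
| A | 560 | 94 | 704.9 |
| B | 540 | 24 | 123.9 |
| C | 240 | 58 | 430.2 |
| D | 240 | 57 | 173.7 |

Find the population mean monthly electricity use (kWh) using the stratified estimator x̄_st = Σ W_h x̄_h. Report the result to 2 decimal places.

x̄_st ≈ 383.92

N = Σ N_h = 1580. Stratum weights W_h = N_h/N.
x̄_st = (560·704.9 + 540·123.9 + 240·430.2 + 240·173.7) / 1580 = 383.9152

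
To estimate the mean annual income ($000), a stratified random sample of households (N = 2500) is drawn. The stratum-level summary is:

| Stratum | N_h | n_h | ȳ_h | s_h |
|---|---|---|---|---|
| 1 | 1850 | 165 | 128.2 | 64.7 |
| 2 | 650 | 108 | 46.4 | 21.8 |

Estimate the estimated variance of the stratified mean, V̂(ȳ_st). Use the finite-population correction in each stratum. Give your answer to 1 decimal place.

V̂(ȳ_st) = Σ W_h² (1 − n_h/N_h) s_h²/n_h, with W_h = N_h/N and N = 2500:
  stratum 1: (1850/2500)²·(1 − 165/1850)·64.7²/165 = 12.6537
  stratum 2: (650/2500)²·(1 − 108/650)·21.8²/108 = 0.24804
V̂(ȳ_st) = 12.9017

V̂(ȳ_st) ≈ 12.9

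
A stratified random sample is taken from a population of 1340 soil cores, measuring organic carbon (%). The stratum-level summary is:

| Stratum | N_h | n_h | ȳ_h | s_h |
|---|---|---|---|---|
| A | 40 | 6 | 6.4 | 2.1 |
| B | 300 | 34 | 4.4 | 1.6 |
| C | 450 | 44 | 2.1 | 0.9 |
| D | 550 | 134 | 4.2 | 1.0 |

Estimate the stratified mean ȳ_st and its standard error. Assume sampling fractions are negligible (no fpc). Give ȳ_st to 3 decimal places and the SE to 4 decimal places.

ȳ_st ≈ 3.605, SE ≈ 0.0881

ȳ_st = Σ W_h ȳ_h = (40·6.4 + 300·4.4 + 450·2.1 + 550·4.2)/1340 = 3.60522
V̂(ȳ_st) = Σ W_h² s_h²/n_h, with W_h = N_h/N and N = 1340:
  stratum A: (40/1340)²·2.1²/6 = 0.000654934
  stratum B: (300/1340)²·1.6²/34 = 0.00377393
  stratum C: (450/1340)²·0.9²/44 = 0.0020761
  stratum D: (550/1340)²·1.0²/134 = 0.00125722
V̂(ȳ_st) = 0.00776218
SE(ȳ_st) = √0.00776218 = 0.0881032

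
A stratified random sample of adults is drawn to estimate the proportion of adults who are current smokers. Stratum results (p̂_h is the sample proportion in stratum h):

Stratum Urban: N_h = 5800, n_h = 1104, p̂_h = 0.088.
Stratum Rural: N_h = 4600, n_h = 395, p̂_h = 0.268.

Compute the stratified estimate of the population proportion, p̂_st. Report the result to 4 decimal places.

p̂_st ≈ 0.1676

N = 10400; stratum weights W_h = N_h/N.
p̂_st = Σ W_h p̂_h = (5800·0.088 + 4600·0.268)/10400 = 0.16762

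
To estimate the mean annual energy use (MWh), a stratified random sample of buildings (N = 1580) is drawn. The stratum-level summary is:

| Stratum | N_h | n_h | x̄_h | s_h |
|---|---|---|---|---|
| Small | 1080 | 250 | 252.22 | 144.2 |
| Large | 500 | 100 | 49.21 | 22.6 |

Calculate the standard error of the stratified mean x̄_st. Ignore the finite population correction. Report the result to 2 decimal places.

SE(x̄_st) ≈ 6.27

V̂(x̄_st) = Σ W_h² s_h²/n_h, with W_h = N_h/N and N = 1580:
  stratum Small: (1080/1580)²·144.2²/250 = 38.8619
  stratum Large: (500/1580)²·22.6²/100 = 0.511497
V̂(x̄_st) = 39.3734
SE(x̄_st) = √39.3734 = 6.27482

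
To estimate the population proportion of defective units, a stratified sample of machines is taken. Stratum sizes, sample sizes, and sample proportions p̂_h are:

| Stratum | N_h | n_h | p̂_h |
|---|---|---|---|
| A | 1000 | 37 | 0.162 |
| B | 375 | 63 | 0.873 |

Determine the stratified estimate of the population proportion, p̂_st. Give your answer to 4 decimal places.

p̂_st ≈ 0.3559

N = 1375; stratum weights W_h = N_h/N.
p̂_st = Σ W_h p̂_h = (1000·0.162 + 375·0.873)/1375 = 0.35591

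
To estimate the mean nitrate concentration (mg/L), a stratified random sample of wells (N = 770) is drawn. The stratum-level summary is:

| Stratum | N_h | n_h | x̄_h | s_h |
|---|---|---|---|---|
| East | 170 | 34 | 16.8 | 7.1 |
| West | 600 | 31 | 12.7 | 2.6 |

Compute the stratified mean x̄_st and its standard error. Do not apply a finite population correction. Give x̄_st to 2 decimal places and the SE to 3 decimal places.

x̄_st = Σ W_h x̄_h = (170·16.8 + 600·12.7)/770 = 13.60519
V̂(x̄_st) = Σ W_h² s_h²/n_h, with W_h = N_h/N and N = 770:
  stratum East: (170/770)²·7.1²/34 = 0.0722694
  stratum West: (600/770)²·2.6²/31 = 0.132406
V̂(x̄_st) = 0.204675
SE(x̄_st) = √0.204675 = 0.45241

x̄_st ≈ 13.61, SE ≈ 0.452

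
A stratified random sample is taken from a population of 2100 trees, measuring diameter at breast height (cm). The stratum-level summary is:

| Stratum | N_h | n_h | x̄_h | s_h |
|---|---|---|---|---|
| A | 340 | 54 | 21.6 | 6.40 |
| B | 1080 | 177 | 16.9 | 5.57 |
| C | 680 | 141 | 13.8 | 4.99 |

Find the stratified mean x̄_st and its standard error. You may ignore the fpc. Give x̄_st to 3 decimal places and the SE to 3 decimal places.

x̄_st ≈ 16.657, SE ≈ 0.291

x̄_st = Σ W_h x̄_h = (340·21.6 + 1080·16.9 + 680·13.8)/2100 = 16.65714
V̂(x̄_st) = Σ W_h² s_h²/n_h, with W_h = N_h/N and N = 2100:
  stratum A: (340/2100)²·6.40²/54 = 0.0198832
  stratum B: (1080/2100)²·5.57²/177 = 0.0463603
  stratum C: (680/2100)²·4.99²/141 = 0.0185166
V̂(x̄_st) = 0.08476
SE(x̄_st) = √0.08476 = 0.291136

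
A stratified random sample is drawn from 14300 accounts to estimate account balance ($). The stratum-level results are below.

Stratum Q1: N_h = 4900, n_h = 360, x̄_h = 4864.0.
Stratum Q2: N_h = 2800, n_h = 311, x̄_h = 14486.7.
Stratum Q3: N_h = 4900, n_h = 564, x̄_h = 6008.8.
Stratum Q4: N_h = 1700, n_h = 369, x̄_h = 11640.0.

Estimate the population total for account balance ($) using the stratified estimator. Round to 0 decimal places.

τ̂_st ≈ 113627480

τ̂_st = Σ N_h x̄_h = 4900·4864.0 + 2800·14486.7 + 4900·6008.8 + 1700·11640.0 = 113627480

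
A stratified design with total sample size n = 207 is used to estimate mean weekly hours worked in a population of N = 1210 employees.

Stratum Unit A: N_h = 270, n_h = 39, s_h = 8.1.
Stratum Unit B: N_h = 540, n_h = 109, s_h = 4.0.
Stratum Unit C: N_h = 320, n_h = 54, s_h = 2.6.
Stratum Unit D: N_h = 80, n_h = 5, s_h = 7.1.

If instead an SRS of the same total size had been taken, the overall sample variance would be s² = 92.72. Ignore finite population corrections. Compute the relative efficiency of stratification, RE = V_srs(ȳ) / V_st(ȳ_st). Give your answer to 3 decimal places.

RE ≈ 2.701

V̂(ȳ_st) = Σ W_h² s_h²/n_h, with W_h = N_h/N and N = 1210:
  stratum Unit A: (270/1210)²·8.1²/39 = 0.0837649
  stratum Unit B: (540/1210)²·4.0²/109 = 0.0292355
  stratum Unit C: (320/1210)²·2.6²/54 = 0.00875552
  stratum Unit D: (80/1210)²·7.1²/5 = 0.0440713
V_st = 0.165827
V_srs = s²/n = 92.72/207 = 0.447923
Relative efficiency = V_srs / V_st = 0.447923/0.165827 = 2.7011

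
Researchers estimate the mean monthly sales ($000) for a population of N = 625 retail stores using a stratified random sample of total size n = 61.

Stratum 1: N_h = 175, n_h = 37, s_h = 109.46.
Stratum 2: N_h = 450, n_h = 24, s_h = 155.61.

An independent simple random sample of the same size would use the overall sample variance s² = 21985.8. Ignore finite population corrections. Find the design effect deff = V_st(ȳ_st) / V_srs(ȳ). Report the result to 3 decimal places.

V̂(ȳ_st) = Σ W_h² s_h²/n_h, with W_h = N_h/N and N = 625:
  stratum 1: (175/625)²·109.46²/37 = 25.3878
  stratum 2: (450/625)²·155.61²/24 = 523.033
V_st = 548.42
V_srs = s²/n = 21985.8/61 = 360.423
deff = V_st / V_srs = 548.42/360.423 = 1.5216

deff ≈ 1.522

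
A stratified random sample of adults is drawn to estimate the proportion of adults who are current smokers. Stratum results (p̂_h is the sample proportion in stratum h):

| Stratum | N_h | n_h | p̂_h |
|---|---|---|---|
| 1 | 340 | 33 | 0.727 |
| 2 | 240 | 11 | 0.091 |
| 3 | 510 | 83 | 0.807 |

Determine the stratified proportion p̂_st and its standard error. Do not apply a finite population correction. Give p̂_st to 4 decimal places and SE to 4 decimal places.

p̂_st ≈ 0.6244, SE ≈ 0.0377

N = 1090; stratum weights W_h = N_h/N.
p̂_st = Σ W_h p̂_h = (340·0.727 + 240·0.091 + 510·0.807)/1090 = 0.62439
V̂(p̂_st) = Σ W_h² p̂_h(1−p̂_h)/(n_h−1):
  stratum 1: (340/1090)²·0.727·0.273/32 = 0.000603465
  stratum 2: (240/1090)²·0.091·0.909/10 = 0.000401028
  stratum 3: (510/1090)²·0.807·0.193/82 = 0.000415819
V̂(p̂_st) = 0.00142031; SE = √V̂ = 0.037687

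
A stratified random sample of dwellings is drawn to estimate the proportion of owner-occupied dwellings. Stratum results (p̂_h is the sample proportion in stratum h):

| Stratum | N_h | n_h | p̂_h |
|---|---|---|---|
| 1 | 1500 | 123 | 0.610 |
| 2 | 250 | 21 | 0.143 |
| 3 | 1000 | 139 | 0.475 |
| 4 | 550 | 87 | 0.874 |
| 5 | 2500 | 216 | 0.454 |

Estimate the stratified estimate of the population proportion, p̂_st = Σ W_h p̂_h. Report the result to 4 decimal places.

N = 5800; stratum weights W_h = N_h/N.
p̂_st = Σ W_h p̂_h = (1500·0.610 + 250·0.143 + 1000·0.475 + 550·0.874 + 2500·0.454)/5800 = 0.52439

p̂_st ≈ 0.5244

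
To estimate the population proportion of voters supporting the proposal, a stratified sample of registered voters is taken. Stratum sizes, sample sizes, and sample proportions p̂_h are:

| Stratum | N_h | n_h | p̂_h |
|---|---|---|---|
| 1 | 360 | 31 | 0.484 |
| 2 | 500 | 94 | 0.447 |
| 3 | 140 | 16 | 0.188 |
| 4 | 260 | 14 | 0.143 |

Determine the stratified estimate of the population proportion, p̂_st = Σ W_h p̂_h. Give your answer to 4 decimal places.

p̂_st ≈ 0.3661

N = 1260; stratum weights W_h = N_h/N.
p̂_st = Σ W_h p̂_h = (360·0.484 + 500·0.447 + 140·0.188 + 260·0.143)/1260 = 0.36606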